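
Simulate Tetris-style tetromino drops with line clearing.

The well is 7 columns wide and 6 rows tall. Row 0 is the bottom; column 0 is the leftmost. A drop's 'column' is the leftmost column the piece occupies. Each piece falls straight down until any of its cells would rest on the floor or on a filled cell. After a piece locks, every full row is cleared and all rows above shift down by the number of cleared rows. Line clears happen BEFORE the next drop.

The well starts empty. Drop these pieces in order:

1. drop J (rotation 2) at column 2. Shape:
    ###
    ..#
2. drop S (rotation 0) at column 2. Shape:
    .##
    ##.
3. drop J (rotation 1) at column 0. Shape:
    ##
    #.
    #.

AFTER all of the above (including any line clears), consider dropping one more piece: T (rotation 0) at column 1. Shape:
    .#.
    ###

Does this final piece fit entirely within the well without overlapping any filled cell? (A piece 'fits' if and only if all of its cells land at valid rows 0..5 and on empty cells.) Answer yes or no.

Answer: yes

Derivation:
Drop 1: J rot2 at col 2 lands with bottom-row=0; cleared 0 line(s) (total 0); column heights now [0 0 2 2 2 0 0], max=2
Drop 2: S rot0 at col 2 lands with bottom-row=2; cleared 0 line(s) (total 0); column heights now [0 0 3 4 4 0 0], max=4
Drop 3: J rot1 at col 0 lands with bottom-row=0; cleared 0 line(s) (total 0); column heights now [3 3 3 4 4 0 0], max=4
Test piece T rot0 at col 1 (width 3): heights before test = [3 3 3 4 4 0 0]; fits = True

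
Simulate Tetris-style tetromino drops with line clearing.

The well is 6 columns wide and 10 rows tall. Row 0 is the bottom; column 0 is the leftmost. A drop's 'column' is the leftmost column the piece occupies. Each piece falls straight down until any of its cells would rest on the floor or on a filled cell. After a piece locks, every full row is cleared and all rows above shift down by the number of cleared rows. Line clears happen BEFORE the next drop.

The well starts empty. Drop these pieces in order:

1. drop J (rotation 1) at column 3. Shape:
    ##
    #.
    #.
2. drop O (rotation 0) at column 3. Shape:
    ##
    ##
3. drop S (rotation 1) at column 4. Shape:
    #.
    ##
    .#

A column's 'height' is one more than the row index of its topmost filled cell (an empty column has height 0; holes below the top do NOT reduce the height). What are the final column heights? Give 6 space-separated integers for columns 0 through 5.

Answer: 0 0 0 5 7 6

Derivation:
Drop 1: J rot1 at col 3 lands with bottom-row=0; cleared 0 line(s) (total 0); column heights now [0 0 0 3 3 0], max=3
Drop 2: O rot0 at col 3 lands with bottom-row=3; cleared 0 line(s) (total 0); column heights now [0 0 0 5 5 0], max=5
Drop 3: S rot1 at col 4 lands with bottom-row=4; cleared 0 line(s) (total 0); column heights now [0 0 0 5 7 6], max=7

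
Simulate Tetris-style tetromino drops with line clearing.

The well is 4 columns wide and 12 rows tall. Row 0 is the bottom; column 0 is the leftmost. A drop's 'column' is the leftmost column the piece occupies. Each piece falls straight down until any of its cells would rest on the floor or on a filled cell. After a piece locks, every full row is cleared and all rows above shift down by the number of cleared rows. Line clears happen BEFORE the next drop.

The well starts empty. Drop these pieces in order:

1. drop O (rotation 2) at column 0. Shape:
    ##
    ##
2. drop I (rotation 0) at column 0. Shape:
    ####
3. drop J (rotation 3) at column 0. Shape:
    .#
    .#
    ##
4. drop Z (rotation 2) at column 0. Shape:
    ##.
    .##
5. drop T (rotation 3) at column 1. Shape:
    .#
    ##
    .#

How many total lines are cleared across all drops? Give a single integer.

Drop 1: O rot2 at col 0 lands with bottom-row=0; cleared 0 line(s) (total 0); column heights now [2 2 0 0], max=2
Drop 2: I rot0 at col 0 lands with bottom-row=2; cleared 1 line(s) (total 1); column heights now [2 2 0 0], max=2
Drop 3: J rot3 at col 0 lands with bottom-row=2; cleared 0 line(s) (total 1); column heights now [3 5 0 0], max=5
Drop 4: Z rot2 at col 0 lands with bottom-row=5; cleared 0 line(s) (total 1); column heights now [7 7 6 0], max=7
Drop 5: T rot3 at col 1 lands with bottom-row=6; cleared 0 line(s) (total 1); column heights now [7 8 9 0], max=9

Answer: 1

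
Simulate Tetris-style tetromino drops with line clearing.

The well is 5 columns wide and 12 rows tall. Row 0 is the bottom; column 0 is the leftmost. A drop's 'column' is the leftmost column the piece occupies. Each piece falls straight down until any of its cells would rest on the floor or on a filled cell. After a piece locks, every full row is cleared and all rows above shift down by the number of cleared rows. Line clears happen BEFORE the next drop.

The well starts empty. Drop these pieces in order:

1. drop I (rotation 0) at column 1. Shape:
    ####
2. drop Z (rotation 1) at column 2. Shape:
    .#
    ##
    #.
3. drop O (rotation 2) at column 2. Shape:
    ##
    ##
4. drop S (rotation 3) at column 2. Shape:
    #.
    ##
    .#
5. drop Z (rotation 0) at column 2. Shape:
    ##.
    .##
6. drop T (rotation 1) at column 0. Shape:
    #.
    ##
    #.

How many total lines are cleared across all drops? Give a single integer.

Answer: 1

Derivation:
Drop 1: I rot0 at col 1 lands with bottom-row=0; cleared 0 line(s) (total 0); column heights now [0 1 1 1 1], max=1
Drop 2: Z rot1 at col 2 lands with bottom-row=1; cleared 0 line(s) (total 0); column heights now [0 1 3 4 1], max=4
Drop 3: O rot2 at col 2 lands with bottom-row=4; cleared 0 line(s) (total 0); column heights now [0 1 6 6 1], max=6
Drop 4: S rot3 at col 2 lands with bottom-row=6; cleared 0 line(s) (total 0); column heights now [0 1 9 8 1], max=9
Drop 5: Z rot0 at col 2 lands with bottom-row=8; cleared 0 line(s) (total 0); column heights now [0 1 10 10 9], max=10
Drop 6: T rot1 at col 0 lands with bottom-row=0; cleared 1 line(s) (total 1); column heights now [2 1 9 9 8], max=9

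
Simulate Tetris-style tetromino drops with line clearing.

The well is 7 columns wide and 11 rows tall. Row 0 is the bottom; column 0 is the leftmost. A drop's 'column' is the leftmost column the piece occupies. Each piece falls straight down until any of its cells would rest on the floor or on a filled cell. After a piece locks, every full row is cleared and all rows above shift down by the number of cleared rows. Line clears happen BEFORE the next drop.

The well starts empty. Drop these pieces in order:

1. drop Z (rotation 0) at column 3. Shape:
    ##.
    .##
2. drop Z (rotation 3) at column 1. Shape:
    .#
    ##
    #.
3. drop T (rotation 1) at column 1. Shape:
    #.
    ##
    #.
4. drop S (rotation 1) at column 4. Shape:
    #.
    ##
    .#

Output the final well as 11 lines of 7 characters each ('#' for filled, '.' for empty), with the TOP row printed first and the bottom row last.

Drop 1: Z rot0 at col 3 lands with bottom-row=0; cleared 0 line(s) (total 0); column heights now [0 0 0 2 2 1 0], max=2
Drop 2: Z rot3 at col 1 lands with bottom-row=0; cleared 0 line(s) (total 0); column heights now [0 2 3 2 2 1 0], max=3
Drop 3: T rot1 at col 1 lands with bottom-row=2; cleared 0 line(s) (total 0); column heights now [0 5 4 2 2 1 0], max=5
Drop 4: S rot1 at col 4 lands with bottom-row=1; cleared 0 line(s) (total 0); column heights now [0 5 4 2 4 3 0], max=5

Answer: .......
.......
.......
.......
.......
.......
.#.....
.##.#..
.##.##.
.#####.
.#..##.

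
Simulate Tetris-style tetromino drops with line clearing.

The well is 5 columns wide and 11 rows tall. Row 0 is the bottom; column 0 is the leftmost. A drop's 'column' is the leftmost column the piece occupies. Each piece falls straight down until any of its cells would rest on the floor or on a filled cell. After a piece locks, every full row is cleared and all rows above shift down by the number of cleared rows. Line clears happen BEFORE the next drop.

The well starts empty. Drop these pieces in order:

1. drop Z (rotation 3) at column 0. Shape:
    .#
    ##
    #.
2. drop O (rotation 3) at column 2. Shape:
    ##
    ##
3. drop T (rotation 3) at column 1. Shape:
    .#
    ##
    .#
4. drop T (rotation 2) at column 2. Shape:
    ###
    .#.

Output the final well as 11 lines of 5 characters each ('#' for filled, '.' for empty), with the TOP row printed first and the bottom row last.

Drop 1: Z rot3 at col 0 lands with bottom-row=0; cleared 0 line(s) (total 0); column heights now [2 3 0 0 0], max=3
Drop 2: O rot3 at col 2 lands with bottom-row=0; cleared 0 line(s) (total 0); column heights now [2 3 2 2 0], max=3
Drop 3: T rot3 at col 1 lands with bottom-row=2; cleared 0 line(s) (total 0); column heights now [2 4 5 2 0], max=5
Drop 4: T rot2 at col 2 lands with bottom-row=4; cleared 0 line(s) (total 0); column heights now [2 4 6 6 6], max=6

Answer: .....
.....
.....
.....
.....
..###
..##.
.##..
.##..
####.
#.##.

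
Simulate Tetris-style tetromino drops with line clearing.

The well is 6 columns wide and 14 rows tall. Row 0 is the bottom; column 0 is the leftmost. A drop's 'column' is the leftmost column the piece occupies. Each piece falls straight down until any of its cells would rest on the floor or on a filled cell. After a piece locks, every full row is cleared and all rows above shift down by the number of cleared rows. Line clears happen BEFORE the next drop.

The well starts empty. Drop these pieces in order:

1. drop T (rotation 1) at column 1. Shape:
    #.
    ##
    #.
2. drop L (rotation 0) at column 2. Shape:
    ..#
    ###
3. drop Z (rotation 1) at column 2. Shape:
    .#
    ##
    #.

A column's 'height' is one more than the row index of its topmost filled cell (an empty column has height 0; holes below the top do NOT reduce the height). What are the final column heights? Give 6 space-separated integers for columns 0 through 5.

Answer: 0 3 5 6 4 0

Derivation:
Drop 1: T rot1 at col 1 lands with bottom-row=0; cleared 0 line(s) (total 0); column heights now [0 3 2 0 0 0], max=3
Drop 2: L rot0 at col 2 lands with bottom-row=2; cleared 0 line(s) (total 0); column heights now [0 3 3 3 4 0], max=4
Drop 3: Z rot1 at col 2 lands with bottom-row=3; cleared 0 line(s) (total 0); column heights now [0 3 5 6 4 0], max=6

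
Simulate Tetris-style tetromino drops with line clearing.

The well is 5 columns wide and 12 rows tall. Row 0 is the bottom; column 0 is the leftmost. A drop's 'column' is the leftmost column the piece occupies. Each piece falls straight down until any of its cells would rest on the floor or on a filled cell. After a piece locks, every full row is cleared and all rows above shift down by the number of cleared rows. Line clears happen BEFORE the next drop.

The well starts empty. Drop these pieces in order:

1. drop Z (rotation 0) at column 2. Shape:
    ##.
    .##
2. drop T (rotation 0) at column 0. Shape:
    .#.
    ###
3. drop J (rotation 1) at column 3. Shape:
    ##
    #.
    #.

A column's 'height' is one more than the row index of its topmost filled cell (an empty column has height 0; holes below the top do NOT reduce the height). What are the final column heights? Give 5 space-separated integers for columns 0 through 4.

Drop 1: Z rot0 at col 2 lands with bottom-row=0; cleared 0 line(s) (total 0); column heights now [0 0 2 2 1], max=2
Drop 2: T rot0 at col 0 lands with bottom-row=2; cleared 0 line(s) (total 0); column heights now [3 4 3 2 1], max=4
Drop 3: J rot1 at col 3 lands with bottom-row=2; cleared 0 line(s) (total 0); column heights now [3 4 3 5 5], max=5

Answer: 3 4 3 5 5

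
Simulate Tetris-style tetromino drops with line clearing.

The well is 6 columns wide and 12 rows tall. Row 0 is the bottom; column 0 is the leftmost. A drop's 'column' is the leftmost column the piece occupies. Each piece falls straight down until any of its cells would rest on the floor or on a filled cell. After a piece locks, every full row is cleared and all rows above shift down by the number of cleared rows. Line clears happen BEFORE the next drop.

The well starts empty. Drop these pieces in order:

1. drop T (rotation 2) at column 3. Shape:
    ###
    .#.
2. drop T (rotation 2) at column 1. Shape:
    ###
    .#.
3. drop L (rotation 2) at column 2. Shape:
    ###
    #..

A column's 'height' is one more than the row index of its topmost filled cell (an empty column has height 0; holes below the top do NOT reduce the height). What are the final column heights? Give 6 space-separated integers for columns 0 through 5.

Answer: 0 3 5 5 5 2

Derivation:
Drop 1: T rot2 at col 3 lands with bottom-row=0; cleared 0 line(s) (total 0); column heights now [0 0 0 2 2 2], max=2
Drop 2: T rot2 at col 1 lands with bottom-row=1; cleared 0 line(s) (total 0); column heights now [0 3 3 3 2 2], max=3
Drop 3: L rot2 at col 2 lands with bottom-row=3; cleared 0 line(s) (total 0); column heights now [0 3 5 5 5 2], max=5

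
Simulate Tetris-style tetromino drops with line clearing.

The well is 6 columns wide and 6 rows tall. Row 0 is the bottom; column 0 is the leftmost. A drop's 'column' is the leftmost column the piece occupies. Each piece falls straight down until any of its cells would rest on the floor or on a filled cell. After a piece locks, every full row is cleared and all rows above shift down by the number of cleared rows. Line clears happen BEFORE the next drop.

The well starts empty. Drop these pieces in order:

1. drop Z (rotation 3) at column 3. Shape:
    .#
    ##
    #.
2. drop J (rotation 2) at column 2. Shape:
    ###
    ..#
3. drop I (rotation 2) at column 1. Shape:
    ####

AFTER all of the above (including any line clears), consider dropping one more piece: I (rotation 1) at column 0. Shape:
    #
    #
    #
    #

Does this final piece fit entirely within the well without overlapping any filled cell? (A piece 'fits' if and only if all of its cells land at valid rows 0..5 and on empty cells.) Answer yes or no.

Answer: yes

Derivation:
Drop 1: Z rot3 at col 3 lands with bottom-row=0; cleared 0 line(s) (total 0); column heights now [0 0 0 2 3 0], max=3
Drop 2: J rot2 at col 2 lands with bottom-row=3; cleared 0 line(s) (total 0); column heights now [0 0 5 5 5 0], max=5
Drop 3: I rot2 at col 1 lands with bottom-row=5; cleared 0 line(s) (total 0); column heights now [0 6 6 6 6 0], max=6
Test piece I rot1 at col 0 (width 1): heights before test = [0 6 6 6 6 0]; fits = True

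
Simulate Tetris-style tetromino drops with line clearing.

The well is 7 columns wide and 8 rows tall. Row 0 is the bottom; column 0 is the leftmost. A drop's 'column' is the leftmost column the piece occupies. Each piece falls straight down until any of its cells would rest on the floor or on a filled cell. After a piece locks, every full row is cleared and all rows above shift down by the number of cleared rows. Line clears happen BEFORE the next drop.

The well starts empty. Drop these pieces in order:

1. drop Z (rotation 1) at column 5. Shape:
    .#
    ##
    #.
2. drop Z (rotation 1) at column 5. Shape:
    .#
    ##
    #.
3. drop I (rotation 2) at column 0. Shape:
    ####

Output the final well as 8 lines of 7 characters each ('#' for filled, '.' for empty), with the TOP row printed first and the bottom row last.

Drop 1: Z rot1 at col 5 lands with bottom-row=0; cleared 0 line(s) (total 0); column heights now [0 0 0 0 0 2 3], max=3
Drop 2: Z rot1 at col 5 lands with bottom-row=2; cleared 0 line(s) (total 0); column heights now [0 0 0 0 0 4 5], max=5
Drop 3: I rot2 at col 0 lands with bottom-row=0; cleared 0 line(s) (total 0); column heights now [1 1 1 1 0 4 5], max=5

Answer: .......
.......
.......
......#
.....##
.....##
.....##
####.#.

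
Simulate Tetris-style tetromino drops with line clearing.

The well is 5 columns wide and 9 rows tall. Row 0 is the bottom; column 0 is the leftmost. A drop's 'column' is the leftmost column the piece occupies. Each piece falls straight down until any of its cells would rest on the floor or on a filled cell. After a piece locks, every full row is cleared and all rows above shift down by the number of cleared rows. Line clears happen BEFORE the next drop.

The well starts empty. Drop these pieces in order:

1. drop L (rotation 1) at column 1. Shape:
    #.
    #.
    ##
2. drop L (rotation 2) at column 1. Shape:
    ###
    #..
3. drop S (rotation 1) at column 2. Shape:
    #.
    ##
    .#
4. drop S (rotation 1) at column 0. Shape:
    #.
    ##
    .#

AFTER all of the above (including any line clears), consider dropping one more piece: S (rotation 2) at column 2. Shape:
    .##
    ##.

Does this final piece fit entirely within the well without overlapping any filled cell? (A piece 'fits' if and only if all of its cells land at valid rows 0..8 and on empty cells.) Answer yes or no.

Drop 1: L rot1 at col 1 lands with bottom-row=0; cleared 0 line(s) (total 0); column heights now [0 3 1 0 0], max=3
Drop 2: L rot2 at col 1 lands with bottom-row=3; cleared 0 line(s) (total 0); column heights now [0 5 5 5 0], max=5
Drop 3: S rot1 at col 2 lands with bottom-row=5; cleared 0 line(s) (total 0); column heights now [0 5 8 7 0], max=8
Drop 4: S rot1 at col 0 lands with bottom-row=5; cleared 0 line(s) (total 0); column heights now [8 7 8 7 0], max=8
Test piece S rot2 at col 2 (width 3): heights before test = [8 7 8 7 0]; fits = False

Answer: no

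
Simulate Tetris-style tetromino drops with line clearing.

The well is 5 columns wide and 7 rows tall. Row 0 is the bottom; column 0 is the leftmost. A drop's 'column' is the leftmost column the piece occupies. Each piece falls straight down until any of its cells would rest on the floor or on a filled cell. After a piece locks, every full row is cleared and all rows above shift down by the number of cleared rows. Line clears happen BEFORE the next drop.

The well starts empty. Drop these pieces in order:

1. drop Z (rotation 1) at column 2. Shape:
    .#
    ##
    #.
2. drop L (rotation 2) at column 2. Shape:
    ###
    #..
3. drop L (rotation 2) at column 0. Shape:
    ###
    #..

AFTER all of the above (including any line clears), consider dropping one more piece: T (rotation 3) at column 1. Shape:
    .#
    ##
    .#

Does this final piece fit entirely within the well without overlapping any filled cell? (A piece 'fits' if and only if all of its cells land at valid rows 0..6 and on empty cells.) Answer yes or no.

Drop 1: Z rot1 at col 2 lands with bottom-row=0; cleared 0 line(s) (total 0); column heights now [0 0 2 3 0], max=3
Drop 2: L rot2 at col 2 lands with bottom-row=2; cleared 0 line(s) (total 0); column heights now [0 0 4 4 4], max=4
Drop 3: L rot2 at col 0 lands with bottom-row=3; cleared 0 line(s) (total 0); column heights now [5 5 5 4 4], max=5
Test piece T rot3 at col 1 (width 2): heights before test = [5 5 5 4 4]; fits = False

Answer: no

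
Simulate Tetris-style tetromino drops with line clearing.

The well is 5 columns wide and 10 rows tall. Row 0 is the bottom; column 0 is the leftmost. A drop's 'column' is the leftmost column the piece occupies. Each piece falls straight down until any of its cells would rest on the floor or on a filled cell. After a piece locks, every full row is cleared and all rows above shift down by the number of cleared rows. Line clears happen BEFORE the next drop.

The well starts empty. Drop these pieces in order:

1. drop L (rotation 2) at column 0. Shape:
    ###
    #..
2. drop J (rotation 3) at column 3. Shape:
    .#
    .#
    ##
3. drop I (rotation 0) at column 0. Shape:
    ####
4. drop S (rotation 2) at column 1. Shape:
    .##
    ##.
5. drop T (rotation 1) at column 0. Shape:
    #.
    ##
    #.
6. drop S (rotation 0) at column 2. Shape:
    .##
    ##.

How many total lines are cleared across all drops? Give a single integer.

Drop 1: L rot2 at col 0 lands with bottom-row=0; cleared 0 line(s) (total 0); column heights now [2 2 2 0 0], max=2
Drop 2: J rot3 at col 3 lands with bottom-row=0; cleared 0 line(s) (total 0); column heights now [2 2 2 1 3], max=3
Drop 3: I rot0 at col 0 lands with bottom-row=2; cleared 1 line(s) (total 1); column heights now [2 2 2 1 2], max=2
Drop 4: S rot2 at col 1 lands with bottom-row=2; cleared 0 line(s) (total 1); column heights now [2 3 4 4 2], max=4
Drop 5: T rot1 at col 0 lands with bottom-row=2; cleared 0 line(s) (total 1); column heights now [5 4 4 4 2], max=5
Drop 6: S rot0 at col 2 lands with bottom-row=4; cleared 0 line(s) (total 1); column heights now [5 4 5 6 6], max=6

Answer: 1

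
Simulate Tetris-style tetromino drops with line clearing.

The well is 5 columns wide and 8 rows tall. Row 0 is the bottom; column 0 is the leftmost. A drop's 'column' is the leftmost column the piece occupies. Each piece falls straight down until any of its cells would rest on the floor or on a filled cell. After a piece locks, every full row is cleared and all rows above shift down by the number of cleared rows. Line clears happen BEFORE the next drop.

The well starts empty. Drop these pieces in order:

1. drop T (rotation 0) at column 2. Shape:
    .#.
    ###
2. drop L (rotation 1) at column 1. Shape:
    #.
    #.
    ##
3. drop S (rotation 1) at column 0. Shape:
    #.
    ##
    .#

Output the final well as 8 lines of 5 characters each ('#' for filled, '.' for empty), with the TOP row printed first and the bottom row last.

Drop 1: T rot0 at col 2 lands with bottom-row=0; cleared 0 line(s) (total 0); column heights now [0 0 1 2 1], max=2
Drop 2: L rot1 at col 1 lands with bottom-row=1; cleared 0 line(s) (total 0); column heights now [0 4 2 2 1], max=4
Drop 3: S rot1 at col 0 lands with bottom-row=4; cleared 0 line(s) (total 0); column heights now [7 6 2 2 1], max=7

Answer: .....
#....
##...
.#...
.#...
.#...
.###.
..###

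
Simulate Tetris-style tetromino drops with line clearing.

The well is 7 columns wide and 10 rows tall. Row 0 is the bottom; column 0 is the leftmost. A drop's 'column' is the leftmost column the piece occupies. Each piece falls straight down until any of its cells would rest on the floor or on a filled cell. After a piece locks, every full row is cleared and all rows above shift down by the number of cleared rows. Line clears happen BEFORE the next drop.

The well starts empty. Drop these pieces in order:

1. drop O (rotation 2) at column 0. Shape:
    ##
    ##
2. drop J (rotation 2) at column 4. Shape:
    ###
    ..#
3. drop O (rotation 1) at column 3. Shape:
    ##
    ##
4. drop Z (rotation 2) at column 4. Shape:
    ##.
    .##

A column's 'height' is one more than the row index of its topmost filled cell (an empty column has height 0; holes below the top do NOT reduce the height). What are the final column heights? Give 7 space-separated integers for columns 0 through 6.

Answer: 2 2 0 4 5 5 4

Derivation:
Drop 1: O rot2 at col 0 lands with bottom-row=0; cleared 0 line(s) (total 0); column heights now [2 2 0 0 0 0 0], max=2
Drop 2: J rot2 at col 4 lands with bottom-row=0; cleared 0 line(s) (total 0); column heights now [2 2 0 0 2 2 2], max=2
Drop 3: O rot1 at col 3 lands with bottom-row=2; cleared 0 line(s) (total 0); column heights now [2 2 0 4 4 2 2], max=4
Drop 4: Z rot2 at col 4 lands with bottom-row=3; cleared 0 line(s) (total 0); column heights now [2 2 0 4 5 5 4], max=5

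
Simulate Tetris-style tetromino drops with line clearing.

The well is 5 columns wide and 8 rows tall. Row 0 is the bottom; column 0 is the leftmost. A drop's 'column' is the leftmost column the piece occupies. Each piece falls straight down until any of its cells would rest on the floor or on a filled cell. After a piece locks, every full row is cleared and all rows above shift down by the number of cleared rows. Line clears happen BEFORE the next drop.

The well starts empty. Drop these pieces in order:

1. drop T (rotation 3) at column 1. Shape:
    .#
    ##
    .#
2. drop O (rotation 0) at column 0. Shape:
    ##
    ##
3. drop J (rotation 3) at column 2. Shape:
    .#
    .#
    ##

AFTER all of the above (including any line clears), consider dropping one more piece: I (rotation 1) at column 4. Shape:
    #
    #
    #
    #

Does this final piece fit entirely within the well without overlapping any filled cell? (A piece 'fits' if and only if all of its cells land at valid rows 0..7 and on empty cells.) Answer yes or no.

Answer: yes

Derivation:
Drop 1: T rot3 at col 1 lands with bottom-row=0; cleared 0 line(s) (total 0); column heights now [0 2 3 0 0], max=3
Drop 2: O rot0 at col 0 lands with bottom-row=2; cleared 0 line(s) (total 0); column heights now [4 4 3 0 0], max=4
Drop 3: J rot3 at col 2 lands with bottom-row=3; cleared 0 line(s) (total 0); column heights now [4 4 4 6 0], max=6
Test piece I rot1 at col 4 (width 1): heights before test = [4 4 4 6 0]; fits = True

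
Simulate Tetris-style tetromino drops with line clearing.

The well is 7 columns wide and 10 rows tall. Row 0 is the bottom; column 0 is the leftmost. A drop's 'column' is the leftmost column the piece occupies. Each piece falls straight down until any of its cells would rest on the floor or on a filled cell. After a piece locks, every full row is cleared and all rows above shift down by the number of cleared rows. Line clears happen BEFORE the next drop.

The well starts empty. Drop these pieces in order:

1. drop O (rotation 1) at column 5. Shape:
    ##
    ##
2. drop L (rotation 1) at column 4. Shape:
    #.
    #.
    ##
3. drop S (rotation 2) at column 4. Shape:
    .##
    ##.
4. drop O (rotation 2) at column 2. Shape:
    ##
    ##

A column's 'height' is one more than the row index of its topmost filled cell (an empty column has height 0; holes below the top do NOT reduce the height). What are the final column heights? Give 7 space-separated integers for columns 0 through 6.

Answer: 0 0 2 2 6 7 7

Derivation:
Drop 1: O rot1 at col 5 lands with bottom-row=0; cleared 0 line(s) (total 0); column heights now [0 0 0 0 0 2 2], max=2
Drop 2: L rot1 at col 4 lands with bottom-row=2; cleared 0 line(s) (total 0); column heights now [0 0 0 0 5 3 2], max=5
Drop 3: S rot2 at col 4 lands with bottom-row=5; cleared 0 line(s) (total 0); column heights now [0 0 0 0 6 7 7], max=7
Drop 4: O rot2 at col 2 lands with bottom-row=0; cleared 0 line(s) (total 0); column heights now [0 0 2 2 6 7 7], max=7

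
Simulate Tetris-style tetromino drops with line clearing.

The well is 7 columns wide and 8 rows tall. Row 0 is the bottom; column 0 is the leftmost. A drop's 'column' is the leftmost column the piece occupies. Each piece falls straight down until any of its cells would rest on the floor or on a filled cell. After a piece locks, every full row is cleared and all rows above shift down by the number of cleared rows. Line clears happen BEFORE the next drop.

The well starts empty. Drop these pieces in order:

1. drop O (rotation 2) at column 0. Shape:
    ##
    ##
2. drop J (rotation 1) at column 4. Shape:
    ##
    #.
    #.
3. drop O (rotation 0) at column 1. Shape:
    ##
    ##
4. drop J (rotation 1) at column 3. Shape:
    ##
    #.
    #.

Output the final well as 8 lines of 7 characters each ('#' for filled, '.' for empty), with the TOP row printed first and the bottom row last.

Drop 1: O rot2 at col 0 lands with bottom-row=0; cleared 0 line(s) (total 0); column heights now [2 2 0 0 0 0 0], max=2
Drop 2: J rot1 at col 4 lands with bottom-row=0; cleared 0 line(s) (total 0); column heights now [2 2 0 0 3 3 0], max=3
Drop 3: O rot0 at col 1 lands with bottom-row=2; cleared 0 line(s) (total 0); column heights now [2 4 4 0 3 3 0], max=4
Drop 4: J rot1 at col 3 lands with bottom-row=1; cleared 0 line(s) (total 0); column heights now [2 4 4 4 4 3 0], max=4

Answer: .......
.......
.......
.......
.####..
.#####.
##.##..
##..#..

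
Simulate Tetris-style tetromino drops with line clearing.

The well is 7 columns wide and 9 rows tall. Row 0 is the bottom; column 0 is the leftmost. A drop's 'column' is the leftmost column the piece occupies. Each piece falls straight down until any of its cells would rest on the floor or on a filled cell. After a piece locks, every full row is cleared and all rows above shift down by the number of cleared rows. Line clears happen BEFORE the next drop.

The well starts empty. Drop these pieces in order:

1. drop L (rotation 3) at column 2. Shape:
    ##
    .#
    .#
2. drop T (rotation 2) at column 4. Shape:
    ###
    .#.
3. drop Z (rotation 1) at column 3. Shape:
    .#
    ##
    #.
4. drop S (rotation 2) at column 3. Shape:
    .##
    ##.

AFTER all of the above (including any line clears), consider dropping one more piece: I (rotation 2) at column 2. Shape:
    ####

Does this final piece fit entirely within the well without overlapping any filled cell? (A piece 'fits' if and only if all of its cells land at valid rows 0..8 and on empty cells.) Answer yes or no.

Drop 1: L rot3 at col 2 lands with bottom-row=0; cleared 0 line(s) (total 0); column heights now [0 0 3 3 0 0 0], max=3
Drop 2: T rot2 at col 4 lands with bottom-row=0; cleared 0 line(s) (total 0); column heights now [0 0 3 3 2 2 2], max=3
Drop 3: Z rot1 at col 3 lands with bottom-row=3; cleared 0 line(s) (total 0); column heights now [0 0 3 5 6 2 2], max=6
Drop 4: S rot2 at col 3 lands with bottom-row=6; cleared 0 line(s) (total 0); column heights now [0 0 3 7 8 8 2], max=8
Test piece I rot2 at col 2 (width 4): heights before test = [0 0 3 7 8 8 2]; fits = True

Answer: yes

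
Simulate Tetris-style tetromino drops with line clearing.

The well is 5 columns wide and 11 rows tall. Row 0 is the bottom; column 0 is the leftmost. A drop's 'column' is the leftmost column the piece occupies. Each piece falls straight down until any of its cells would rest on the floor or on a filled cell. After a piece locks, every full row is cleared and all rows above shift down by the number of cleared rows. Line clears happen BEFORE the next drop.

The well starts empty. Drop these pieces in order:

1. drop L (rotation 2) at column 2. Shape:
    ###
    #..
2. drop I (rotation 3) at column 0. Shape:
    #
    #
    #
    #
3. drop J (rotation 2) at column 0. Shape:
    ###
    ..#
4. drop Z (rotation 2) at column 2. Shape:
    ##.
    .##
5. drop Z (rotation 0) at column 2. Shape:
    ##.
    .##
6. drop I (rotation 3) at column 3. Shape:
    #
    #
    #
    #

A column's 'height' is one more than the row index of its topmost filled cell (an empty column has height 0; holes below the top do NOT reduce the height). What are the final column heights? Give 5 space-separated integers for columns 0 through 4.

Answer: 4 0 7 11 6

Derivation:
Drop 1: L rot2 at col 2 lands with bottom-row=0; cleared 0 line(s) (total 0); column heights now [0 0 2 2 2], max=2
Drop 2: I rot3 at col 0 lands with bottom-row=0; cleared 0 line(s) (total 0); column heights now [4 0 2 2 2], max=4
Drop 3: J rot2 at col 0 lands with bottom-row=3; cleared 0 line(s) (total 0); column heights now [5 5 5 2 2], max=5
Drop 4: Z rot2 at col 2 lands with bottom-row=4; cleared 1 line(s) (total 1); column heights now [4 0 5 5 2], max=5
Drop 5: Z rot0 at col 2 lands with bottom-row=5; cleared 0 line(s) (total 1); column heights now [4 0 7 7 6], max=7
Drop 6: I rot3 at col 3 lands with bottom-row=7; cleared 0 line(s) (total 1); column heights now [4 0 7 11 6], max=11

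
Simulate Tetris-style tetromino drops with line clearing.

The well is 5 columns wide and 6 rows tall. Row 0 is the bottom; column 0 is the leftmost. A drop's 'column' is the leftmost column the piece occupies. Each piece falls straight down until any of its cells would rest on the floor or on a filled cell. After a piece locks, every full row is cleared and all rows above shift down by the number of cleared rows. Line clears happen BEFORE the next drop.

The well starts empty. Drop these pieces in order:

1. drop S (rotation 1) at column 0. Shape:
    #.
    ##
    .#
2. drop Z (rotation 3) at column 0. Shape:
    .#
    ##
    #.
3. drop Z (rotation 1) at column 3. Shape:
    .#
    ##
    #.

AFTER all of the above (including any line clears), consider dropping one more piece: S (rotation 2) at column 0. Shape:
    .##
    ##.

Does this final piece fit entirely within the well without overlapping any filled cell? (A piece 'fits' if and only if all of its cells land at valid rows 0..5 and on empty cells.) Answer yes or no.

Drop 1: S rot1 at col 0 lands with bottom-row=0; cleared 0 line(s) (total 0); column heights now [3 2 0 0 0], max=3
Drop 2: Z rot3 at col 0 lands with bottom-row=3; cleared 0 line(s) (total 0); column heights now [5 6 0 0 0], max=6
Drop 3: Z rot1 at col 3 lands with bottom-row=0; cleared 0 line(s) (total 0); column heights now [5 6 0 2 3], max=6
Test piece S rot2 at col 0 (width 3): heights before test = [5 6 0 2 3]; fits = False

Answer: no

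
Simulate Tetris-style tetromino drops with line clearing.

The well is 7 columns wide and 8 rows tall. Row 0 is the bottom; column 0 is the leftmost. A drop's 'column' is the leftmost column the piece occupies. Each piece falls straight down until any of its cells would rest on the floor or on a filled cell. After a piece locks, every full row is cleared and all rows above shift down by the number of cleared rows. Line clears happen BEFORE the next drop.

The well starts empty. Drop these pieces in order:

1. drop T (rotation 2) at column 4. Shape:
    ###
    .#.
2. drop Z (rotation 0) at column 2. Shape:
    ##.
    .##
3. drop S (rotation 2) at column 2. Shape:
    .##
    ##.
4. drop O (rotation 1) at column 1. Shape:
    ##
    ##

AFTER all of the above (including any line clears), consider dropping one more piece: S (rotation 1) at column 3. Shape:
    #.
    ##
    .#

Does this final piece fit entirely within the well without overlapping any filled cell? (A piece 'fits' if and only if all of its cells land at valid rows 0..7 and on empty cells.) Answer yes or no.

Answer: no

Derivation:
Drop 1: T rot2 at col 4 lands with bottom-row=0; cleared 0 line(s) (total 0); column heights now [0 0 0 0 2 2 2], max=2
Drop 2: Z rot0 at col 2 lands with bottom-row=2; cleared 0 line(s) (total 0); column heights now [0 0 4 4 3 2 2], max=4
Drop 3: S rot2 at col 2 lands with bottom-row=4; cleared 0 line(s) (total 0); column heights now [0 0 5 6 6 2 2], max=6
Drop 4: O rot1 at col 1 lands with bottom-row=5; cleared 0 line(s) (total 0); column heights now [0 7 7 6 6 2 2], max=7
Test piece S rot1 at col 3 (width 2): heights before test = [0 7 7 6 6 2 2]; fits = False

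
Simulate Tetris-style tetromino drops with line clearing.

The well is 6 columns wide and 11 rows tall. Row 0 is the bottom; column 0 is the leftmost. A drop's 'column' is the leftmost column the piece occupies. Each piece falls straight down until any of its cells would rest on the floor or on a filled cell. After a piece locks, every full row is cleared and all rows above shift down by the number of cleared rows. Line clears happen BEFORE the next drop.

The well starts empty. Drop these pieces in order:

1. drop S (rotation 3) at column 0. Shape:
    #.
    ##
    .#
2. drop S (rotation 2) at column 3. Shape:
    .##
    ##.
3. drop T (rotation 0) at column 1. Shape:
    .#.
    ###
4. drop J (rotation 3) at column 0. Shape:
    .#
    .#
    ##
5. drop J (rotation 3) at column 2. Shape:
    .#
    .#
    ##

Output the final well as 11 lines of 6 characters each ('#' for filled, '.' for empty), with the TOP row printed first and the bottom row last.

Answer: ......
......
......
......
...#..
.#.#..
.###..
###...
####..
##..##
.#.##.

Derivation:
Drop 1: S rot3 at col 0 lands with bottom-row=0; cleared 0 line(s) (total 0); column heights now [3 2 0 0 0 0], max=3
Drop 2: S rot2 at col 3 lands with bottom-row=0; cleared 0 line(s) (total 0); column heights now [3 2 0 1 2 2], max=3
Drop 3: T rot0 at col 1 lands with bottom-row=2; cleared 0 line(s) (total 0); column heights now [3 3 4 3 2 2], max=4
Drop 4: J rot3 at col 0 lands with bottom-row=3; cleared 0 line(s) (total 0); column heights now [4 6 4 3 2 2], max=6
Drop 5: J rot3 at col 2 lands with bottom-row=4; cleared 0 line(s) (total 0); column heights now [4 6 5 7 2 2], max=7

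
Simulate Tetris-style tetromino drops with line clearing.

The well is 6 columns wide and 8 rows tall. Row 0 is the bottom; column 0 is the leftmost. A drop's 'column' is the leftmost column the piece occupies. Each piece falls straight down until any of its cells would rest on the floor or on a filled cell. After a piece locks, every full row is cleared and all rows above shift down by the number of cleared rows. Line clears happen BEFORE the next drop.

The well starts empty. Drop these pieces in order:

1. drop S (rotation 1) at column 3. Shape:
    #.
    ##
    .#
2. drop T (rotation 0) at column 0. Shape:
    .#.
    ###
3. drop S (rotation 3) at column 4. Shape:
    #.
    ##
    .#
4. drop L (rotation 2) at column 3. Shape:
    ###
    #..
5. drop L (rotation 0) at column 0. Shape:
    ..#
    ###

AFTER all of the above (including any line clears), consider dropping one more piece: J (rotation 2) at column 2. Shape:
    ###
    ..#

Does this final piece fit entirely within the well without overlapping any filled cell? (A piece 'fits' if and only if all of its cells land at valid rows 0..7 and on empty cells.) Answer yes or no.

Drop 1: S rot1 at col 3 lands with bottom-row=0; cleared 0 line(s) (total 0); column heights now [0 0 0 3 2 0], max=3
Drop 2: T rot0 at col 0 lands with bottom-row=0; cleared 0 line(s) (total 0); column heights now [1 2 1 3 2 0], max=3
Drop 3: S rot3 at col 4 lands with bottom-row=1; cleared 0 line(s) (total 0); column heights now [1 2 1 3 4 3], max=4
Drop 4: L rot2 at col 3 lands with bottom-row=3; cleared 0 line(s) (total 0); column heights now [1 2 1 5 5 5], max=5
Drop 5: L rot0 at col 0 lands with bottom-row=2; cleared 1 line(s) (total 1); column heights now [1 2 3 4 4 4], max=4
Test piece J rot2 at col 2 (width 3): heights before test = [1 2 3 4 4 4]; fits = True

Answer: yes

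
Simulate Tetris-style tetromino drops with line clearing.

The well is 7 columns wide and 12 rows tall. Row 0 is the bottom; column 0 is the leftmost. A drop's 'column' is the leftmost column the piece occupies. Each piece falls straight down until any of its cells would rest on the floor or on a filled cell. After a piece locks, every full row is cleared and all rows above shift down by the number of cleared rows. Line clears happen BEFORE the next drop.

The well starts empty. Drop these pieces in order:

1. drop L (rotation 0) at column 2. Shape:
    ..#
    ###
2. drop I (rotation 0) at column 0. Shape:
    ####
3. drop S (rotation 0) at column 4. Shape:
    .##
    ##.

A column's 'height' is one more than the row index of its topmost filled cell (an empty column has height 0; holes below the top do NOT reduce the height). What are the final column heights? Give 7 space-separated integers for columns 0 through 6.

Drop 1: L rot0 at col 2 lands with bottom-row=0; cleared 0 line(s) (total 0); column heights now [0 0 1 1 2 0 0], max=2
Drop 2: I rot0 at col 0 lands with bottom-row=1; cleared 0 line(s) (total 0); column heights now [2 2 2 2 2 0 0], max=2
Drop 3: S rot0 at col 4 lands with bottom-row=2; cleared 0 line(s) (total 0); column heights now [2 2 2 2 3 4 4], max=4

Answer: 2 2 2 2 3 4 4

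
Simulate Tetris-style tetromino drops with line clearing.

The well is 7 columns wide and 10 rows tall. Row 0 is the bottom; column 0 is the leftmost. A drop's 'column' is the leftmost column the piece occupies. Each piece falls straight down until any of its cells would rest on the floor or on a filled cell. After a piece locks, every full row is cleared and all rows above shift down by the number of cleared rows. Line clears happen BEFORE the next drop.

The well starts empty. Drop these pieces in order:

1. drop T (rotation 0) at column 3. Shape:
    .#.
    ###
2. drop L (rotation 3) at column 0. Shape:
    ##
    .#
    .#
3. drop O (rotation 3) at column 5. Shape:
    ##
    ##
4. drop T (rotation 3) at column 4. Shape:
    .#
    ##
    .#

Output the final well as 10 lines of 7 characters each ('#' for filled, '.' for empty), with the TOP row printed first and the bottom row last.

Answer: .......
.......
.......
.......
.....#.
....##.
.....#.
##...##
.#..###
.#.###.

Derivation:
Drop 1: T rot0 at col 3 lands with bottom-row=0; cleared 0 line(s) (total 0); column heights now [0 0 0 1 2 1 0], max=2
Drop 2: L rot3 at col 0 lands with bottom-row=0; cleared 0 line(s) (total 0); column heights now [3 3 0 1 2 1 0], max=3
Drop 3: O rot3 at col 5 lands with bottom-row=1; cleared 0 line(s) (total 0); column heights now [3 3 0 1 2 3 3], max=3
Drop 4: T rot3 at col 4 lands with bottom-row=3; cleared 0 line(s) (total 0); column heights now [3 3 0 1 5 6 3], max=6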